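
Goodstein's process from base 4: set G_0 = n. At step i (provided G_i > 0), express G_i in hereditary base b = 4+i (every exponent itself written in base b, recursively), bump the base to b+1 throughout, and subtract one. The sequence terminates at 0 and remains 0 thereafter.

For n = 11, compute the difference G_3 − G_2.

1

[0] 11 ≡ 2·4 + 3 (base 4). Lift 5: 13. −1: 12.
[1] 12 ≡ 2·5 + 2 (base 5). Lift 6: 14. −1: 13.
[2] 13 ≡ 2·6 + 1 (base 6). Lift 7: 15. −1: 14.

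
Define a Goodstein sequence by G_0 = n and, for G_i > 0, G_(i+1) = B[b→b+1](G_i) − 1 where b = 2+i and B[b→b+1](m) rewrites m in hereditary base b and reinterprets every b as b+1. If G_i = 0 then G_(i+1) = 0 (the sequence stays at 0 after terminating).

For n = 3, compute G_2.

(0) 3|_2 = 2 + 1 ↦ 3 + 1|_3 = 4 ⇒ 3
(1) 3|_3 = 3 ↦ 4|_4 = 4 ⇒ 3
(2) 3|_4 = 3 ↦ 3|_5 = 3 ⇒ 2

3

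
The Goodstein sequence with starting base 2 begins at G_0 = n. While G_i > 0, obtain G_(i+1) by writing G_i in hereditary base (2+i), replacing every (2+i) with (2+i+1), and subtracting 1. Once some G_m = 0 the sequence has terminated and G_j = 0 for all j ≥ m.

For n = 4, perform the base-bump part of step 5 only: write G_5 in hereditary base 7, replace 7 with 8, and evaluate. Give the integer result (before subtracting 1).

[0] 4 ≡ 2^2 (base 2). Lift 3: 27. −1: 26.
[1] 26 ≡ 2·3^2 + 2·3 + 2 (base 3). Lift 4: 42. −1: 41.
[2] 41 ≡ 2·4^2 + 2·4 + 1 (base 4). Lift 5: 61. −1: 60.
[3] 60 ≡ 2·5^2 + 2·5 (base 5). Lift 6: 84. −1: 83.
[4] 83 ≡ 2·6^2 + 6 + 5 (base 6). Lift 7: 110. −1: 109.
[5] 109 ≡ 2·7^2 + 7 + 4 (base 7). Lift 8: 140. −1: 139.

140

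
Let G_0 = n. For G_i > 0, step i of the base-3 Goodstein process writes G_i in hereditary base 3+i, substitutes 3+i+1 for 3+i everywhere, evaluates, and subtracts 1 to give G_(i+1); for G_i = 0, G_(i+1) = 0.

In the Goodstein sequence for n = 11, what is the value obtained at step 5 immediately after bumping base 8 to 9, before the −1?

11 —HB3→ 3^2 + 2 —bump→ 4^2 + 2 = 18 —(−1)→ 17
17 —HB4→ 4^2 + 1 —bump→ 5^2 + 1 = 26 —(−1)→ 25
25 —HB5→ 5^2 —bump→ 6^2 = 36 —(−1)→ 35
35 —HB6→ 5·6 + 5 —bump→ 5·7 + 5 = 40 —(−1)→ 39
39 —HB7→ 5·7 + 4 —bump→ 5·8 + 4 = 44 —(−1)→ 43
43 —HB8→ 5·8 + 3 —bump→ 5·9 + 3 = 48 —(−1)→ 47

48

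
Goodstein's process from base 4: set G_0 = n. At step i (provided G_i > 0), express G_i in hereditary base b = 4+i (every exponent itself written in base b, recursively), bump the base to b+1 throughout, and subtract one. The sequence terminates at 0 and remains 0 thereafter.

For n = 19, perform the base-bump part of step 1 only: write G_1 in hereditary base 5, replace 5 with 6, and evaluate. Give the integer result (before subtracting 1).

38

(0) 19|_4 = 4^2 + 3 ↦ 5^2 + 3|_5 = 28 ⇒ 27
(1) 27|_5 = 5^2 + 2 ↦ 6^2 + 2|_6 = 38 ⇒ 37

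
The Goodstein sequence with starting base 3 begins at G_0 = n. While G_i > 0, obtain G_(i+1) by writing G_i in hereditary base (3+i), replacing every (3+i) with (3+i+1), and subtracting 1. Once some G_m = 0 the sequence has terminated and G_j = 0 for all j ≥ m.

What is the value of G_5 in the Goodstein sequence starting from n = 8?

11

[0] 8 ≡ 2·3 + 2 (base 3). Lift 4: 10. −1: 9.
[1] 9 ≡ 2·4 + 1 (base 4). Lift 5: 11. −1: 10.
[2] 10 ≡ 2·5 (base 5). Lift 6: 12. −1: 11.
[3] 11 ≡ 6 + 5 (base 6). Lift 7: 12. −1: 11.
[4] 11 ≡ 7 + 4 (base 7). Lift 8: 12. −1: 11.
[5] 11 ≡ 8 + 3 (base 8). Lift 9: 12. −1: 11.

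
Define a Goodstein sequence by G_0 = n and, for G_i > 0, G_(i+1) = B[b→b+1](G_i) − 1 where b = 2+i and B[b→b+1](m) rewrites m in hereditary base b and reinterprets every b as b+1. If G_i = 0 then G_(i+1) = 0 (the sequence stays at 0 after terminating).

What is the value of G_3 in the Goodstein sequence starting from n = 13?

[0] 13 ≡ 2^(2 + 1) + 2^2 + 1 (base 2). Lift 3: 109. −1: 108.
[1] 108 ≡ 3^(3 + 1) + 3^3 (base 3). Lift 4: 1280. −1: 1279.
[2] 1279 ≡ 4^(4 + 1) + 3·4^3 + 3·4^2 + 3·4 + 3 (base 4). Lift 5: 16093. −1: 16092.
[3] 16092 ≡ 5^(5 + 1) + 3·5^3 + 3·5^2 + 3·5 + 2 (base 5). Lift 6: 280712. −1: 280711.

16092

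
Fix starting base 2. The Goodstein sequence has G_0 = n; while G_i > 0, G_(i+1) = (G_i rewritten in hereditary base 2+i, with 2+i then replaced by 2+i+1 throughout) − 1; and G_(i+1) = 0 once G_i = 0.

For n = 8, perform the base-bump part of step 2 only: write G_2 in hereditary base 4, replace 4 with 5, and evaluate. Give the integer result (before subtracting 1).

6311

G_0=8  [base 2] 2^(2 + 1)  →[2↦3]→  3^(3 + 1) = 81  −1 ⇒ G_1=80
G_1=80  [base 3] 2·3^3 + 2·3^2 + 2·3 + 2  →[3↦4]→  2·4^4 + 2·4^2 + 2·4 + 2 = 554  −1 ⇒ G_2=553
G_2=553  [base 4] 2·4^4 + 2·4^2 + 2·4 + 1  →[4↦5]→  2·5^5 + 2·5^2 + 2·5 + 1 = 6311  −1 ⇒ G_3=6310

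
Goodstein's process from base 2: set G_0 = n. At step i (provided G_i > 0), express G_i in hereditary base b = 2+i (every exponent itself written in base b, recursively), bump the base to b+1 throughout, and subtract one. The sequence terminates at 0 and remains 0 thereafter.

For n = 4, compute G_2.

41

i=0: 4 = 2^2 (b=2); 2→3: 3^3 = 27; 27−1 = 26
i=1: 26 = 2·3^2 + 2·3 + 2 (b=3); 3→4: 2·4^2 + 2·4 + 2 = 42; 42−1 = 41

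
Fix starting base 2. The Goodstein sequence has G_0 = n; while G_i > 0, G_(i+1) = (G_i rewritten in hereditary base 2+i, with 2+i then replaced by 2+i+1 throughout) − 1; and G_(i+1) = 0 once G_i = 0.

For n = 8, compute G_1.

80

G_0 = 8. HB_2(8) = 2^(2 + 1). Bump = 81. G_1 = 80.
G_1 = 80. HB_3(80) = 2·3^3 + 2·3^2 + 2·3 + 2. Bump = 554. G_2 = 553.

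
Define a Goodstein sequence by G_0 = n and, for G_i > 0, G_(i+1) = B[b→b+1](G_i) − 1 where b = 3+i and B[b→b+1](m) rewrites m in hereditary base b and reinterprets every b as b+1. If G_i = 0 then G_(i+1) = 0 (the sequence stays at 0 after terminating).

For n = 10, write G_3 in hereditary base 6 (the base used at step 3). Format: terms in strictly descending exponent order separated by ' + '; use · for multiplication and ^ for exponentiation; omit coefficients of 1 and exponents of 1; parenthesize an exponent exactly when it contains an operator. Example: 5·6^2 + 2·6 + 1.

4·6 + 3

[0] 10 ≡ 3^2 + 1 (base 3). Lift 4: 17. −1: 16.
[1] 16 ≡ 4^2 (base 4). Lift 5: 25. −1: 24.
[2] 24 ≡ 4·5 + 4 (base 5). Lift 6: 28. −1: 27.
[3] 27 ≡ 4·6 + 3 (base 6). Lift 7: 31. −1: 30.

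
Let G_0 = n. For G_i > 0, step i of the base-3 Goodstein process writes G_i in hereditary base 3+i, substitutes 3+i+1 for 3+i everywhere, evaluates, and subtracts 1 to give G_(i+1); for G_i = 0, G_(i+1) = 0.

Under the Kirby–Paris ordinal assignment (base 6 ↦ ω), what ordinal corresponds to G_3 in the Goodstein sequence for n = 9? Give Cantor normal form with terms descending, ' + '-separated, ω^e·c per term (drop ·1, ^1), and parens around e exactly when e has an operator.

ω·3 + 1

G_0 = 9. HB_3(9) = 3^2. Bump = 16. G_1 = 15.
G_1 = 15. HB_4(15) = 3·4 + 3. Bump = 18. G_2 = 17.
G_2 = 17. HB_5(17) = 3·5 + 2. Bump = 20. G_3 = 19.
G_3 = 19. HB_6(19) = 3·6 + 1. Bump = 22. G_4 = 21.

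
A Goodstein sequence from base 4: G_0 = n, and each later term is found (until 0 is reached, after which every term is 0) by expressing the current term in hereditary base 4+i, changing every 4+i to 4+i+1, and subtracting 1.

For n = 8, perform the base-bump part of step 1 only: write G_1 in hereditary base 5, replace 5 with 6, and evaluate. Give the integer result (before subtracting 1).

10

G_0=8  [base 4] 2·4  →[4↦5]→  2·5 = 10  −1 ⇒ G_1=9
G_1=9  [base 5] 5 + 4  →[5↦6]→  6 + 4 = 10  −1 ⇒ G_2=9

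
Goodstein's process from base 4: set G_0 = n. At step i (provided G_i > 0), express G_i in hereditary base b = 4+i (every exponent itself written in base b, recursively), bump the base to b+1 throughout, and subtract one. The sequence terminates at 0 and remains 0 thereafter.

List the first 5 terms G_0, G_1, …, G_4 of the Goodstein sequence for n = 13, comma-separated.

13, 15, 17, 18, 19

i=0: 13 = 3·4 + 1 (b=4); 4→5: 3·5 + 1 = 16; 16−1 = 15
i=1: 15 = 3·5 (b=5); 5→6: 3·6 = 18; 18−1 = 17
i=2: 17 = 2·6 + 5 (b=6); 6→7: 2·7 + 5 = 19; 19−1 = 18
i=3: 18 = 2·7 + 4 (b=7); 7→8: 2·8 + 4 = 20; 20−1 = 19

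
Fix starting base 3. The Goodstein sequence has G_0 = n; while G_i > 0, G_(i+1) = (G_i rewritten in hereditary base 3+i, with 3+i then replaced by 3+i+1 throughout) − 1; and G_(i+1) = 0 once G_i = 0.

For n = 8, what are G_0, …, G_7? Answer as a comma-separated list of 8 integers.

i=0: 8 = 2·3 + 2 (b=3); 3→4: 2·4 + 2 = 10; 10−1 = 9
i=1: 9 = 2·4 + 1 (b=4); 4→5: 2·5 + 1 = 11; 11−1 = 10
i=2: 10 = 2·5 (b=5); 5→6: 2·6 = 12; 12−1 = 11
i=3: 11 = 6 + 5 (b=6); 6→7: 7 + 5 = 12; 12−1 = 11
i=4: 11 = 7 + 4 (b=7); 7→8: 8 + 4 = 12; 12−1 = 11
i=5: 11 = 8 + 3 (b=8); 8→9: 9 + 3 = 12; 12−1 = 11
i=6: 11 = 9 + 2 (b=9); 9→10: 10 + 2 = 12; 12−1 = 11

8, 9, 10, 11, 11, 11, 11, 11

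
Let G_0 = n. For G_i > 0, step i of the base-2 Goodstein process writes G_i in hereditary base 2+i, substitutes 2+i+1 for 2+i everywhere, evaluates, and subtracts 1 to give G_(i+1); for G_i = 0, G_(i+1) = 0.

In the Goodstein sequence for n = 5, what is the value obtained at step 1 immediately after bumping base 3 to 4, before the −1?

G_0 = 5. HB_2(5) = 2^2 + 1. Bump = 28. G_1 = 27.
G_1 = 27. HB_3(27) = 3^3. Bump = 256. G_2 = 255.

256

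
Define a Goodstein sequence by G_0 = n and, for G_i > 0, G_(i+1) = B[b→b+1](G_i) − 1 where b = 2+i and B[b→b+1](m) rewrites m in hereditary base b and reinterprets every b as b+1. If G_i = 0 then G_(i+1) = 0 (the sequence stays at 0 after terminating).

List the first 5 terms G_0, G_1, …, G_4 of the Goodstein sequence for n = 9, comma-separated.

G_0 = 9. HB_2(9) = 2^(2 + 1) + 1. Bump = 82. G_1 = 81.
G_1 = 81. HB_3(81) = 3^(3 + 1). Bump = 1024. G_2 = 1023.
G_2 = 1023. HB_4(1023) = 3·4^4 + 3·4^3 + 3·4^2 + 3·4 + 3. Bump = 9843. G_3 = 9842.
G_3 = 9842. HB_5(9842) = 3·5^5 + 3·5^3 + 3·5^2 + 3·5 + 2. Bump = 140744. G_4 = 140743.

9, 81, 1023, 9842, 140743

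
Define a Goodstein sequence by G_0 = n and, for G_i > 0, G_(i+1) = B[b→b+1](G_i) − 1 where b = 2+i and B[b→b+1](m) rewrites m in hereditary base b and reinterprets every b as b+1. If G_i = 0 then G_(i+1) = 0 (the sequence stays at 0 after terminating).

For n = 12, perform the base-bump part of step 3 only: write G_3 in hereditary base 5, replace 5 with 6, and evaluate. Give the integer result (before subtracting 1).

280020

i=0: 12 = 2^(2 + 1) + 2^2 (b=2); 2→3: 3^(3 + 1) + 3^3 = 108; 108−1 = 107
i=1: 107 = 3^(3 + 1) + 2·3^2 + 2·3 + 2 (b=3); 3→4: 4^(4 + 1) + 2·4^2 + 2·4 + 2 = 1066; 1066−1 = 1065
i=2: 1065 = 4^(4 + 1) + 2·4^2 + 2·4 + 1 (b=4); 4→5: 5^(5 + 1) + 2·5^2 + 2·5 + 1 = 15686; 15686−1 = 15685
i=3: 15685 = 5^(5 + 1) + 2·5^2 + 2·5 (b=5); 5→6: 6^(6 + 1) + 2·6^2 + 2·6 = 280020; 280020−1 = 280019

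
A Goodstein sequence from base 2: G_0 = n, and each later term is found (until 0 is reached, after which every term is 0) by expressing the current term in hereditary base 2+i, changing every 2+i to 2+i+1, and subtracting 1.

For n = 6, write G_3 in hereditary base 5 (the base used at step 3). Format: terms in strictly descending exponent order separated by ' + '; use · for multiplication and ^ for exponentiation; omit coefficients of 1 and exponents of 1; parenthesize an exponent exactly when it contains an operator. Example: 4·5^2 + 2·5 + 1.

G_0=6  [base 2] 2^2 + 2  →[2↦3]→  3^3 + 3 = 30  −1 ⇒ G_1=29
G_1=29  [base 3] 3^3 + 2  →[3↦4]→  4^4 + 2 = 258  −1 ⇒ G_2=257
G_2=257  [base 4] 4^4 + 1  →[4↦5]→  5^5 + 1 = 3126  −1 ⇒ G_3=3125
G_3=3125  [base 5] 5^5  →[5↦6]→  6^6 = 46656  −1 ⇒ G_4=46655

5^5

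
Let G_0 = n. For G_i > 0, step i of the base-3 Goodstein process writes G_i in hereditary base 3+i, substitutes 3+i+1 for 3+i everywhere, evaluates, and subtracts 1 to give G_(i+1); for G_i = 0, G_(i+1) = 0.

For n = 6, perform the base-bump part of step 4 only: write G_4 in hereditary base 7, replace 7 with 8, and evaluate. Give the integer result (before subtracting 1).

8

step 0: 6 = 2·3; sub 4 for 3: 2·4; = 8; G_1 = 8−1 = 7
step 1: 7 = 4 + 3; sub 5 for 4: 5 + 3; = 8; G_2 = 8−1 = 7
step 2: 7 = 5 + 2; sub 6 for 5: 6 + 2; = 8; G_3 = 8−1 = 7
step 3: 7 = 6 + 1; sub 7 for 6: 7 + 1; = 8; G_4 = 8−1 = 7
step 4: 7 = 7; sub 8 for 7: 8; = 8; G_5 = 8−1 = 7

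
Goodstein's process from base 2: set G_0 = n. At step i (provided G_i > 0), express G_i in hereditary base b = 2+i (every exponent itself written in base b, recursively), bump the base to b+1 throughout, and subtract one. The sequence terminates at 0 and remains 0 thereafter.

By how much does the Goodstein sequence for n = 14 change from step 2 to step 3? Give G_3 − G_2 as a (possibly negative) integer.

17469

G_0=14  [base 2] 2^(2 + 1) + 2^2 + 2  →[2↦3]→  3^(3 + 1) + 3^3 + 3 = 111  −1 ⇒ G_1=110
G_1=110  [base 3] 3^(3 + 1) + 3^3 + 2  →[3↦4]→  4^(4 + 1) + 4^4 + 2 = 1282  −1 ⇒ G_2=1281
G_2=1281  [base 4] 4^(4 + 1) + 4^4 + 1  →[4↦5]→  5^(5 + 1) + 5^5 + 1 = 18751  −1 ⇒ G_3=18750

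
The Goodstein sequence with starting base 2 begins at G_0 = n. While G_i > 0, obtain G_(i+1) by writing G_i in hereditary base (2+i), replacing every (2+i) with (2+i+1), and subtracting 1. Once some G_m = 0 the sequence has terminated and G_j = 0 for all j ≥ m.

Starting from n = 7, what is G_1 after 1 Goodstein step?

30

(0) 7|_2 = 2^2 + 2 + 1 ↦ 3^3 + 3 + 1|_3 = 31 ⇒ 30
(1) 30|_3 = 3^3 + 3 ↦ 4^4 + 4|_4 = 260 ⇒ 259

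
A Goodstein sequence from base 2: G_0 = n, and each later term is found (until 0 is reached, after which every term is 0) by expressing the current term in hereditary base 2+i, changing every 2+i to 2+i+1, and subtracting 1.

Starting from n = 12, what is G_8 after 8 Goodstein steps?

G_0 = 12. HB_2(12) = 2^(2 + 1) + 2^2. Bump = 108. G_1 = 107.
G_1 = 107. HB_3(107) = 3^(3 + 1) + 2·3^2 + 2·3 + 2. Bump = 1066. G_2 = 1065.
G_2 = 1065. HB_4(1065) = 4^(4 + 1) + 2·4^2 + 2·4 + 1. Bump = 15686. G_3 = 15685.
G_3 = 15685. HB_5(15685) = 5^(5 + 1) + 2·5^2 + 2·5. Bump = 280020. G_4 = 280019.
G_4 = 280019. HB_6(280019) = 6^(6 + 1) + 2·6^2 + 6 + 5. Bump = 5764911. G_5 = 5764910.
G_5 = 5764910. HB_7(5764910) = 7^(7 + 1) + 2·7^2 + 7 + 4. Bump = 134217868. G_6 = 134217867.
G_6 = 134217867. HB_8(134217867) = 8^(8 + 1) + 2·8^2 + 8 + 3. Bump = 3486784575. G_7 = 3486784574.
G_7 = 3486784574. HB_9(3486784574) = 9^(9 + 1) + 2·9^2 + 9 + 2. Bump = 100000000212. G_8 = 100000000211.

100000000211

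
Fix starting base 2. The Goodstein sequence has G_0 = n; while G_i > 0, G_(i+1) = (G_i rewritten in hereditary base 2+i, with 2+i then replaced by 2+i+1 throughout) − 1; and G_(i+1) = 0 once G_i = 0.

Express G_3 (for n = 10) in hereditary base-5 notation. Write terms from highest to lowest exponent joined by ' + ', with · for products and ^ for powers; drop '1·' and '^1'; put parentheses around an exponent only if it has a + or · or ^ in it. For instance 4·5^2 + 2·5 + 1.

5^(5 + 1)

G_0 = 10. HB_2(10) = 2^(2 + 1) + 2. Bump = 84. G_1 = 83.
G_1 = 83. HB_3(83) = 3^(3 + 1) + 2. Bump = 1026. G_2 = 1025.
G_2 = 1025. HB_4(1025) = 4^(4 + 1) + 1. Bump = 15626. G_3 = 15625.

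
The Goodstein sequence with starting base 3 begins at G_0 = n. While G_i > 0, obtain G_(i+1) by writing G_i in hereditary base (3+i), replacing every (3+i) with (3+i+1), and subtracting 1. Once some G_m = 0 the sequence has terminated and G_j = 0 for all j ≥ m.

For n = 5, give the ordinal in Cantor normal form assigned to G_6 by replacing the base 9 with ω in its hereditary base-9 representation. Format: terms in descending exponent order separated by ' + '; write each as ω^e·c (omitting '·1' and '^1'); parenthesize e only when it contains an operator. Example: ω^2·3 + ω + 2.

2

(0) 5|_3 = 3 + 2 ↦ 4 + 2|_4 = 6 ⇒ 5
(1) 5|_4 = 4 + 1 ↦ 5 + 1|_5 = 6 ⇒ 5
(2) 5|_5 = 5 ↦ 6|_6 = 6 ⇒ 5
(3) 5|_6 = 5 ↦ 5|_7 = 5 ⇒ 4
(4) 4|_7 = 4 ↦ 4|_8 = 4 ⇒ 3
(5) 3|_8 = 3 ↦ 3|_9 = 3 ⇒ 2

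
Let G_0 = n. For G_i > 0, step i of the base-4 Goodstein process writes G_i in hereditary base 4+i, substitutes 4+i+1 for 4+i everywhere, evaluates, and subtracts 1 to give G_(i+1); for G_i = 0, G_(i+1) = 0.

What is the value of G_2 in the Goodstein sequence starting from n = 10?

12

step 0: 10 = 2·4 + 2; sub 5 for 4: 2·5 + 2; = 12; G_1 = 12−1 = 11
step 1: 11 = 2·5 + 1; sub 6 for 5: 2·6 + 1; = 13; G_2 = 13−1 = 12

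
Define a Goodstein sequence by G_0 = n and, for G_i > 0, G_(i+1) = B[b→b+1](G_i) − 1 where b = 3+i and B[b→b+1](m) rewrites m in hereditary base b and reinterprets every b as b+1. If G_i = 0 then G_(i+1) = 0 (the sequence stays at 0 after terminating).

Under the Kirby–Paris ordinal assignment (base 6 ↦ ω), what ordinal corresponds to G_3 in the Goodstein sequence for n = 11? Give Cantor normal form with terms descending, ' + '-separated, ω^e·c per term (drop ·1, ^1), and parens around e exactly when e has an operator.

[0] 11 ≡ 3^2 + 2 (base 3). Lift 4: 18. −1: 17.
[1] 17 ≡ 4^2 + 1 (base 4). Lift 5: 26. −1: 25.
[2] 25 ≡ 5^2 (base 5). Lift 6: 36. −1: 35.
[3] 35 ≡ 5·6 + 5 (base 6). Lift 7: 40. −1: 39.

ω·5 + 5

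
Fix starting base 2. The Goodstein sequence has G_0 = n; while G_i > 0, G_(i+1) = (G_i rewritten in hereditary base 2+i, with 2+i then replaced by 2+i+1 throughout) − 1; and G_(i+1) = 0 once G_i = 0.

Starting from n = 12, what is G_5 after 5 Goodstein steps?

[0] 12 ≡ 2^(2 + 1) + 2^2 (base 2). Lift 3: 108. −1: 107.
[1] 107 ≡ 3^(3 + 1) + 2·3^2 + 2·3 + 2 (base 3). Lift 4: 1066. −1: 1065.
[2] 1065 ≡ 4^(4 + 1) + 2·4^2 + 2·4 + 1 (base 4). Lift 5: 15686. −1: 15685.
[3] 15685 ≡ 5^(5 + 1) + 2·5^2 + 2·5 (base 5). Lift 6: 280020. −1: 280019.
[4] 280019 ≡ 6^(6 + 1) + 2·6^2 + 6 + 5 (base 6). Lift 7: 5764911. −1: 5764910.
[5] 5764910 ≡ 7^(7 + 1) + 2·7^2 + 7 + 4 (base 7). Lift 8: 134217868. −1: 134217867.

5764910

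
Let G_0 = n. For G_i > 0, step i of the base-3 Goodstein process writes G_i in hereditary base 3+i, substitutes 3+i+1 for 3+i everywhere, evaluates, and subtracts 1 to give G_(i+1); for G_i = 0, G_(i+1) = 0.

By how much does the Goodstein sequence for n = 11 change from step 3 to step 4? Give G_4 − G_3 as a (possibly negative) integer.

base 3: 11 = 3^2 + 2; at 4: 4^2 + 2 = 18; next = 17
base 4: 17 = 4^2 + 1; at 5: 5^2 + 1 = 26; next = 25
base 5: 25 = 5^2; at 6: 6^2 = 36; next = 35
base 6: 35 = 5·6 + 5; at 7: 5·7 + 5 = 40; next = 39

4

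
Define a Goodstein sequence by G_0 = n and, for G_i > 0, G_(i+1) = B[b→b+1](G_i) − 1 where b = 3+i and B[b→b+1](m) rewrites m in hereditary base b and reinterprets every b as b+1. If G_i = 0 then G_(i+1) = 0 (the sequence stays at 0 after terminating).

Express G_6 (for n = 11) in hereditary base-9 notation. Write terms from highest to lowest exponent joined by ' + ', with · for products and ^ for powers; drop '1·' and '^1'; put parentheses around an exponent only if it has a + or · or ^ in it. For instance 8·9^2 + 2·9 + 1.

5·9 + 2

[0] 11 ≡ 3^2 + 2 (base 3). Lift 4: 18. −1: 17.
[1] 17 ≡ 4^2 + 1 (base 4). Lift 5: 26. −1: 25.
[2] 25 ≡ 5^2 (base 5). Lift 6: 36. −1: 35.
[3] 35 ≡ 5·6 + 5 (base 6). Lift 7: 40. −1: 39.
[4] 39 ≡ 5·7 + 4 (base 7). Lift 8: 44. −1: 43.
[5] 43 ≡ 5·8 + 3 (base 8). Lift 9: 48. −1: 47.
[6] 47 ≡ 5·9 + 2 (base 9). Lift 10: 52. −1: 51.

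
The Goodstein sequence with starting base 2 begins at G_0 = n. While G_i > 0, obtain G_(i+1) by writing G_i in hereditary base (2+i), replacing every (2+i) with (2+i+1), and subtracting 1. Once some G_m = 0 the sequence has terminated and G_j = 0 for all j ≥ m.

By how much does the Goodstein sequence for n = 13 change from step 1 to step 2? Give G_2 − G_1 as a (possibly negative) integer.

base 2: 13 = 2^(2 + 1) + 2^2 + 1; at 3: 3^(3 + 1) + 3^3 + 1 = 109; next = 108
base 3: 108 = 3^(3 + 1) + 3^3; at 4: 4^(4 + 1) + 4^4 = 1280; next = 1279

1171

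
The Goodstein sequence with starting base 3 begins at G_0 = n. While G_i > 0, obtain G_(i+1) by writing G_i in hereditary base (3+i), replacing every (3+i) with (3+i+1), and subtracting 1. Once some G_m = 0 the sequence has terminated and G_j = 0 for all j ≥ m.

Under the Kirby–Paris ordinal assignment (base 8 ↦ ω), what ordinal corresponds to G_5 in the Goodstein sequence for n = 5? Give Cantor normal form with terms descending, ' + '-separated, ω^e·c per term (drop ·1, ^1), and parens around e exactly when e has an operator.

base 3: 5 = 3 + 2; at 4: 4 + 2 = 6; next = 5
base 4: 5 = 4 + 1; at 5: 5 + 1 = 6; next = 5
base 5: 5 = 5; at 6: 6 = 6; next = 5
base 6: 5 = 5; at 7: 5 = 5; next = 4
base 7: 4 = 4; at 8: 4 = 4; next = 3
base 8: 3 = 3; at 9: 3 = 3; next = 2

3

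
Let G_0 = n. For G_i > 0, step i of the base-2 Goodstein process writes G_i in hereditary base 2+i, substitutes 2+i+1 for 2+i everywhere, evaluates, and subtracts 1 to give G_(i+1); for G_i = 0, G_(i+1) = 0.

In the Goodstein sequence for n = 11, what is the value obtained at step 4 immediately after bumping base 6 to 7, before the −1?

(0) 11|_2 = 2^(2 + 1) + 2 + 1 ↦ 3^(3 + 1) + 3 + 1|_3 = 85 ⇒ 84
(1) 84|_3 = 3^(3 + 1) + 3 ↦ 4^(4 + 1) + 4|_4 = 1028 ⇒ 1027
(2) 1027|_4 = 4^(4 + 1) + 3 ↦ 5^(5 + 1) + 3|_5 = 15628 ⇒ 15627
(3) 15627|_5 = 5^(5 + 1) + 2 ↦ 6^(6 + 1) + 2|_6 = 279938 ⇒ 279937

5764802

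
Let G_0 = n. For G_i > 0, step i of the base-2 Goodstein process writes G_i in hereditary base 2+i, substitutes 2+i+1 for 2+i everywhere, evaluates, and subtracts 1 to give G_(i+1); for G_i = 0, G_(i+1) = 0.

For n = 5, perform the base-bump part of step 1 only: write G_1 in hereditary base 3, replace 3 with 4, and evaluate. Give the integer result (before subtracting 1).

[0] 5 ≡ 2^2 + 1 (base 2). Lift 3: 28. −1: 27.
[1] 27 ≡ 3^3 (base 3). Lift 4: 256. −1: 255.

256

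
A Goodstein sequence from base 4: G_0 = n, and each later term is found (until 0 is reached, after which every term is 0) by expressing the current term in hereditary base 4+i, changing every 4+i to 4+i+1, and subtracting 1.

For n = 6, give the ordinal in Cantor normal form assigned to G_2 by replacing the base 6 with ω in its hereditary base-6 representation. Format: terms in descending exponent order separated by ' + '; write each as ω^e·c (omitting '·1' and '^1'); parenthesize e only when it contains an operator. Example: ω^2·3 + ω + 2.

G_0 = 6. HB_4(6) = 4 + 2. Bump = 7. G_1 = 6.
G_1 = 6. HB_5(6) = 5 + 1. Bump = 7. G_2 = 6.
G_2 = 6. HB_6(6) = 6. Bump = 7. G_3 = 6.

ω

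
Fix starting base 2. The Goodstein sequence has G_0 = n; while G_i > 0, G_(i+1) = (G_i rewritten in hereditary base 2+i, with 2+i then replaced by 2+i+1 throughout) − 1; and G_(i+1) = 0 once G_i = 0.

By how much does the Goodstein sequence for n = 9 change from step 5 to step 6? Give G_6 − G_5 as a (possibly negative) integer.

47861573

base 2: 9 = 2^(2 + 1) + 1; at 3: 3^(3 + 1) + 1 = 82; next = 81
base 3: 81 = 3^(3 + 1); at 4: 4^(4 + 1) = 1024; next = 1023
base 4: 1023 = 3·4^4 + 3·4^3 + 3·4^2 + 3·4 + 3; at 5: 3·5^5 + 3·5^3 + 3·5^2 + 3·5 + 3 = 9843; next = 9842
base 5: 9842 = 3·5^5 + 3·5^3 + 3·5^2 + 3·5 + 2; at 6: 3·6^6 + 3·6^3 + 3·6^2 + 3·6 + 2 = 140744; next = 140743
base 6: 140743 = 3·6^6 + 3·6^3 + 3·6^2 + 3·6 + 1; at 7: 3·7^7 + 3·7^3 + 3·7^2 + 3·7 + 1 = 2471827; next = 2471826
base 7: 2471826 = 3·7^7 + 3·7^3 + 3·7^2 + 3·7; at 8: 3·8^8 + 3·8^3 + 3·8^2 + 3·8 = 50333400; next = 50333399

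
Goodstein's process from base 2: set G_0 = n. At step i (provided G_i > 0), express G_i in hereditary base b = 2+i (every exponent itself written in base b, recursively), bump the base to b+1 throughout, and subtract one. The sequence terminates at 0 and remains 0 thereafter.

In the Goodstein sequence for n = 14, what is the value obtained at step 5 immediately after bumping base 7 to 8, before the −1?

134404972

step 0: 14 = 2^(2 + 1) + 2^2 + 2; sub 3 for 2: 3^(3 + 1) + 3^3 + 3; = 111; G_1 = 111−1 = 110
step 1: 110 = 3^(3 + 1) + 3^3 + 2; sub 4 for 3: 4^(4 + 1) + 4^4 + 2; = 1282; G_2 = 1282−1 = 1281
step 2: 1281 = 4^(4 + 1) + 4^4 + 1; sub 5 for 4: 5^(5 + 1) + 5^5 + 1; = 18751; G_3 = 18751−1 = 18750
step 3: 18750 = 5^(5 + 1) + 5^5; sub 6 for 5: 6^(6 + 1) + 6^6; = 326592; G_4 = 326592−1 = 326591
step 4: 326591 = 6^(6 + 1) + 5·6^5 + 5·6^4 + 5·6^3 + 5·6^2 + 5·6 + 5; sub 7 for 6: 7^(7 + 1) + 5·7^5 + 5·7^4 + 5·7^3 + 5·7^2 + 5·7 + 5; = 5862841; G_5 = 5862841−1 = 5862840
step 5: 5862840 = 7^(7 + 1) + 5·7^5 + 5·7^4 + 5·7^3 + 5·7^2 + 5·7 + 4; sub 8 for 7: 8^(8 + 1) + 5·8^5 + 5·8^4 + 5·8^3 + 5·8^2 + 5·8 + 4; = 134404972; G_6 = 134404972−1 = 134404971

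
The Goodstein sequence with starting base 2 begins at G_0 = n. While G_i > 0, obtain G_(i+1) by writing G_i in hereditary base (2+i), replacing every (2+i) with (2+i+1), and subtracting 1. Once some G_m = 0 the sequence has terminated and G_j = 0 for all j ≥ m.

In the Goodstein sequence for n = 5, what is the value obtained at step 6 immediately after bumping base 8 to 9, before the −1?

(0) 5|_2 = 2^2 + 1 ↦ 3^3 + 1|_3 = 28 ⇒ 27
(1) 27|_3 = 3^3 ↦ 4^4|_4 = 256 ⇒ 255
(2) 255|_4 = 3·4^3 + 3·4^2 + 3·4 + 3 ↦ 3·5^3 + 3·5^2 + 3·5 + 3|_5 = 468 ⇒ 467
(3) 467|_5 = 3·5^3 + 3·5^2 + 3·5 + 2 ↦ 3·6^3 + 3·6^2 + 3·6 + 2|_6 = 776 ⇒ 775
(4) 775|_6 = 3·6^3 + 3·6^2 + 3·6 + 1 ↦ 3·7^3 + 3·7^2 + 3·7 + 1|_7 = 1198 ⇒ 1197
(5) 1197|_7 = 3·7^3 + 3·7^2 + 3·7 ↦ 3·8^3 + 3·8^2 + 3·8|_8 = 1752 ⇒ 1751
(6) 1751|_8 = 3·8^3 + 3·8^2 + 2·8 + 7 ↦ 3·9^3 + 3·9^2 + 2·9 + 7|_9 = 2455 ⇒ 2454

2455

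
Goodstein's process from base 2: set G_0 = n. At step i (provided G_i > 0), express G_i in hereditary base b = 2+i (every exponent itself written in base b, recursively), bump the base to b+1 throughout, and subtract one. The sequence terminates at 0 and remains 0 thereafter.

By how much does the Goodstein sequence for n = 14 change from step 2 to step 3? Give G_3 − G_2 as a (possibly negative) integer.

17469

(0) 14|_2 = 2^(2 + 1) + 2^2 + 2 ↦ 3^(3 + 1) + 3^3 + 3|_3 = 111 ⇒ 110
(1) 110|_3 = 3^(3 + 1) + 3^3 + 2 ↦ 4^(4 + 1) + 4^4 + 2|_4 = 1282 ⇒ 1281
(2) 1281|_4 = 4^(4 + 1) + 4^4 + 1 ↦ 5^(5 + 1) + 5^5 + 1|_5 = 18751 ⇒ 18750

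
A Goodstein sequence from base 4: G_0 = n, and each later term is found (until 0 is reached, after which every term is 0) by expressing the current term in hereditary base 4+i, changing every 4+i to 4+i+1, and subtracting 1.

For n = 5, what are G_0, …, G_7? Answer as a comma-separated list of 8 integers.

5, 5, 5, 4, 3, 2, 1, 0

(0) 5|_4 = 4 + 1 ↦ 5 + 1|_5 = 6 ⇒ 5
(1) 5|_5 = 5 ↦ 6|_6 = 6 ⇒ 5
(2) 5|_6 = 5 ↦ 5|_7 = 5 ⇒ 4
(3) 4|_7 = 4 ↦ 4|_8 = 4 ⇒ 3
(4) 3|_8 = 3 ↦ 3|_9 = 3 ⇒ 2
(5) 2|_9 = 2 ↦ 2|_10 = 2 ⇒ 1
(6) 1|_10 = 1 ↦ 1|_11 = 1 ⇒ 0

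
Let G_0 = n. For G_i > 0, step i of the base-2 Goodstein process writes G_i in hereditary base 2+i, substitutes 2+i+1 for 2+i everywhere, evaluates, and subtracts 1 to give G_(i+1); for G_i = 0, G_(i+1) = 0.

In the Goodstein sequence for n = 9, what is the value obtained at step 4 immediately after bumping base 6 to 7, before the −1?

2471827

G_0=9  [base 2] 2^(2 + 1) + 1  →[2↦3]→  3^(3 + 1) + 1 = 82  −1 ⇒ G_1=81
G_1=81  [base 3] 3^(3 + 1)  →[3↦4]→  4^(4 + 1) = 1024  −1 ⇒ G_2=1023
G_2=1023  [base 4] 3·4^4 + 3·4^3 + 3·4^2 + 3·4 + 3  →[4↦5]→  3·5^5 + 3·5^3 + 3·5^2 + 3·5 + 3 = 9843  −1 ⇒ G_3=9842
G_3=9842  [base 5] 3·5^5 + 3·5^3 + 3·5^2 + 3·5 + 2  →[5↦6]→  3·6^6 + 3·6^3 + 3·6^2 + 3·6 + 2 = 140744  −1 ⇒ G_4=140743
G_4=140743  [base 6] 3·6^6 + 3·6^3 + 3·6^2 + 3·6 + 1  →[6↦7]→  3·7^7 + 3·7^3 + 3·7^2 + 3·7 + 1 = 2471827  −1 ⇒ G_5=2471826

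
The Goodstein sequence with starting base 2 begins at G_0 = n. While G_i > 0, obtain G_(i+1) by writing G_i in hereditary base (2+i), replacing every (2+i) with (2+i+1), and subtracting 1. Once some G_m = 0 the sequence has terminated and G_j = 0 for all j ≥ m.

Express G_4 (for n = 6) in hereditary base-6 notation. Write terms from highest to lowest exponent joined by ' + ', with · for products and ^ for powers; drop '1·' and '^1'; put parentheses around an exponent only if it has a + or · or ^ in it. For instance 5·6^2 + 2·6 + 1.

base 2: 6 = 2^2 + 2; at 3: 3^3 + 3 = 30; next = 29
base 3: 29 = 3^3 + 2; at 4: 4^4 + 2 = 258; next = 257
base 4: 257 = 4^4 + 1; at 5: 5^5 + 1 = 3126; next = 3125
base 5: 3125 = 5^5; at 6: 6^6 = 46656; next = 46655

5·6^5 + 5·6^4 + 5·6^3 + 5·6^2 + 5·6 + 5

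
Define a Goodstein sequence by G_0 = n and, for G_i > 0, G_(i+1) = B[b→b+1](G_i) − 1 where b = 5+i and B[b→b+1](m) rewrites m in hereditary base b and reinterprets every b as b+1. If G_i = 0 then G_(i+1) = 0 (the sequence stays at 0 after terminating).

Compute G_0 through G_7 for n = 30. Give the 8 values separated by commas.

30, 41, 53, 67, 83, 101, 121, 143

base 5: 30 = 5^2 + 5; at 6: 6^2 + 6 = 42; next = 41
base 6: 41 = 6^2 + 5; at 7: 7^2 + 5 = 54; next = 53
base 7: 53 = 7^2 + 4; at 8: 8^2 + 4 = 68; next = 67
base 8: 67 = 8^2 + 3; at 9: 9^2 + 3 = 84; next = 83
base 9: 83 = 9^2 + 2; at 10: 10^2 + 2 = 102; next = 101
base 10: 101 = 10^2 + 1; at 11: 11^2 + 1 = 122; next = 121
base 11: 121 = 11^2; at 12: 12^2 = 144; next = 143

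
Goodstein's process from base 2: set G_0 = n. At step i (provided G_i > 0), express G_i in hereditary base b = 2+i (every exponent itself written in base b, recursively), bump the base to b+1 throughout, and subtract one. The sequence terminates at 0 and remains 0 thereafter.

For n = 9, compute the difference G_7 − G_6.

G_0 = 9. HB_2(9) = 2^(2 + 1) + 1. Bump = 82. G_1 = 81.
G_1 = 81. HB_3(81) = 3^(3 + 1). Bump = 1024. G_2 = 1023.
G_2 = 1023. HB_4(1023) = 3·4^4 + 3·4^3 + 3·4^2 + 3·4 + 3. Bump = 9843. G_3 = 9842.
G_3 = 9842. HB_5(9842) = 3·5^5 + 3·5^3 + 3·5^2 + 3·5 + 2. Bump = 140744. G_4 = 140743.
G_4 = 140743. HB_6(140743) = 3·6^6 + 3·6^3 + 3·6^2 + 3·6 + 1. Bump = 2471827. G_5 = 2471826.
G_5 = 2471826. HB_7(2471826) = 3·7^7 + 3·7^3 + 3·7^2 + 3·7. Bump = 50333400. G_6 = 50333399.
G_6 = 50333399. HB_8(50333399) = 3·8^8 + 3·8^3 + 3·8^2 + 2·8 + 7. Bump = 1162263922. G_7 = 1162263921.

1111930522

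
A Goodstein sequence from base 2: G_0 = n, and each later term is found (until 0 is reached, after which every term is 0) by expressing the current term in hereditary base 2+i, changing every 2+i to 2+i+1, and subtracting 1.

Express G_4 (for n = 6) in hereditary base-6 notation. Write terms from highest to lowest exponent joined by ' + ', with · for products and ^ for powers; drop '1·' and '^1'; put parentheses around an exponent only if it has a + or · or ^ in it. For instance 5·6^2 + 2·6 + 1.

step 0: 6 = 2^2 + 2; sub 3 for 2: 3^3 + 3; = 30; G_1 = 30−1 = 29
step 1: 29 = 3^3 + 2; sub 4 for 3: 4^4 + 2; = 258; G_2 = 258−1 = 257
step 2: 257 = 4^4 + 1; sub 5 for 4: 5^5 + 1; = 3126; G_3 = 3126−1 = 3125
step 3: 3125 = 5^5; sub 6 for 5: 6^6; = 46656; G_4 = 46656−1 = 46655
step 4: 46655 = 5·6^5 + 5·6^4 + 5·6^3 + 5·6^2 + 5·6 + 5; sub 7 for 6: 5·7^5 + 5·7^4 + 5·7^3 + 5·7^2 + 5·7 + 5; = 98040; G_5 = 98040−1 = 98039

5·6^5 + 5·6^4 + 5·6^3 + 5·6^2 + 5·6 + 5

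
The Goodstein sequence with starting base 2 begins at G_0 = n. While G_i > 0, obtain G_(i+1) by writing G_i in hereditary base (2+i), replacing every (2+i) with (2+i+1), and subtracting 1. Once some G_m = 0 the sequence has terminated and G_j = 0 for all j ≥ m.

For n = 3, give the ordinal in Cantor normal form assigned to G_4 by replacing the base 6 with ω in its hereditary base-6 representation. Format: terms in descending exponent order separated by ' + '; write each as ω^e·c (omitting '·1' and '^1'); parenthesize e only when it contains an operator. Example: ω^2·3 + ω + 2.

1

i=0: 3 = 2 + 1 (b=2); 2→3: 3 + 1 = 4; 4−1 = 3
i=1: 3 = 3 (b=3); 3→4: 4 = 4; 4−1 = 3
i=2: 3 = 3 (b=4); 4→5: 3 = 3; 3−1 = 2
i=3: 2 = 2 (b=5); 5→6: 2 = 2; 2−1 = 1
i=4: 1 = 1 (b=6); 6→7: 1 = 1; 1−1 = 0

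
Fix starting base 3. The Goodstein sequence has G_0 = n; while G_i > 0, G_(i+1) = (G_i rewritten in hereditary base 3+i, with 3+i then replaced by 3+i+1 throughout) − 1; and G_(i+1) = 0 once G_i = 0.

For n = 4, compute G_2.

4

G_0 = 4. HB_3(4) = 3 + 1. Bump = 5. G_1 = 4.
G_1 = 4. HB_4(4) = 4. Bump = 5. G_2 = 4.
G_2 = 4. HB_5(4) = 4. Bump = 4. G_3 = 3.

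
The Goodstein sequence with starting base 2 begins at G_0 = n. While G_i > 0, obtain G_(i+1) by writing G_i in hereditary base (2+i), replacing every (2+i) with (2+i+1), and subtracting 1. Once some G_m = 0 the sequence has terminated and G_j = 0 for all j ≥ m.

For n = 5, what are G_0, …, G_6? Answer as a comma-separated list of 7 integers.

i=0: 5 = 2^2 + 1 (b=2); 2→3: 3^3 + 1 = 28; 28−1 = 27
i=1: 27 = 3^3 (b=3); 3→4: 4^4 = 256; 256−1 = 255
i=2: 255 = 3·4^3 + 3·4^2 + 3·4 + 3 (b=4); 4→5: 3·5^3 + 3·5^2 + 3·5 + 3 = 468; 468−1 = 467
i=3: 467 = 3·5^3 + 3·5^2 + 3·5 + 2 (b=5); 5→6: 3·6^3 + 3·6^2 + 3·6 + 2 = 776; 776−1 = 775
i=4: 775 = 3·6^3 + 3·6^2 + 3·6 + 1 (b=6); 6→7: 3·7^3 + 3·7^2 + 3·7 + 1 = 1198; 1198−1 = 1197
i=5: 1197 = 3·7^3 + 3·7^2 + 3·7 (b=7); 7→8: 3·8^3 + 3·8^2 + 3·8 = 1752; 1752−1 = 1751

5, 27, 255, 467, 775, 1197, 1751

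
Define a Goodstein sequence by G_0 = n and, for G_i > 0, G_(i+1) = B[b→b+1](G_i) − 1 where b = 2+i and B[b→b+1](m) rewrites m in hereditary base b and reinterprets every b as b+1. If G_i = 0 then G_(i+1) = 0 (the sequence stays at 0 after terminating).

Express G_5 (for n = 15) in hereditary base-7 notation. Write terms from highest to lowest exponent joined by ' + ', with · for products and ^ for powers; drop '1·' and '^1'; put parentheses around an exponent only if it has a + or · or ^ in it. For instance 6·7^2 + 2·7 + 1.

G_0=15  [base 2] 2^(2 + 1) + 2^2 + 2 + 1  →[2↦3]→  3^(3 + 1) + 3^3 + 3 + 1 = 112  −1 ⇒ G_1=111
G_1=111  [base 3] 3^(3 + 1) + 3^3 + 3  →[3↦4]→  4^(4 + 1) + 4^4 + 4 = 1284  −1 ⇒ G_2=1283
G_2=1283  [base 4] 4^(4 + 1) + 4^4 + 3  →[4↦5]→  5^(5 + 1) + 5^5 + 3 = 18753  −1 ⇒ G_3=18752
G_3=18752  [base 5] 5^(5 + 1) + 5^5 + 2  →[5↦6]→  6^(6 + 1) + 6^6 + 2 = 326594  −1 ⇒ G_4=326593
G_4=326593  [base 6] 6^(6 + 1) + 6^6 + 1  →[6↦7]→  7^(7 + 1) + 7^7 + 1 = 6588345  −1 ⇒ G_5=6588344
G_5=6588344  [base 7] 7^(7 + 1) + 7^7  →[7↦8]→  8^(8 + 1) + 8^8 = 150994944  −1 ⇒ G_6=150994943

7^(7 + 1) + 7^7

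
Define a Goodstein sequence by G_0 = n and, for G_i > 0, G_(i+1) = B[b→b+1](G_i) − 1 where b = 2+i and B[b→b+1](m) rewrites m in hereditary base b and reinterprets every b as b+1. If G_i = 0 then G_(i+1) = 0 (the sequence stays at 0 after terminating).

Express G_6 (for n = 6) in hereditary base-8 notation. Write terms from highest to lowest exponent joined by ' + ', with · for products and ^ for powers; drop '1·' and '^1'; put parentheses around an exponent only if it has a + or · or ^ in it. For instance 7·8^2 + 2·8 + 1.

5·8^5 + 5·8^4 + 5·8^3 + 5·8^2 + 5·8 + 3

base 2: 6 = 2^2 + 2; at 3: 3^3 + 3 = 30; next = 29
base 3: 29 = 3^3 + 2; at 4: 4^4 + 2 = 258; next = 257
base 4: 257 = 4^4 + 1; at 5: 5^5 + 1 = 3126; next = 3125
base 5: 3125 = 5^5; at 6: 6^6 = 46656; next = 46655
base 6: 46655 = 5·6^5 + 5·6^4 + 5·6^3 + 5·6^2 + 5·6 + 5; at 7: 5·7^5 + 5·7^4 + 5·7^3 + 5·7^2 + 5·7 + 5 = 98040; next = 98039
base 7: 98039 = 5·7^5 + 5·7^4 + 5·7^3 + 5·7^2 + 5·7 + 4; at 8: 5·8^5 + 5·8^4 + 5·8^3 + 5·8^2 + 5·8 + 4 = 187244; next = 187243
base 8: 187243 = 5·8^5 + 5·8^4 + 5·8^3 + 5·8^2 + 5·8 + 3; at 9: 5·9^5 + 5·9^4 + 5·9^3 + 5·9^2 + 5·9 + 3 = 332148; next = 332147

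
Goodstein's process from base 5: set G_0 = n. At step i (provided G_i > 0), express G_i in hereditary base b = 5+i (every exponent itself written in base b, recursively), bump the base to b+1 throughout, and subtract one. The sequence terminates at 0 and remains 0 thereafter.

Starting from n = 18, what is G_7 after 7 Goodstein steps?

29

base 5: 18 = 3·5 + 3; at 6: 3·6 + 3 = 21; next = 20
base 6: 20 = 3·6 + 2; at 7: 3·7 + 2 = 23; next = 22
base 7: 22 = 3·7 + 1; at 8: 3·8 + 1 = 25; next = 24
base 8: 24 = 3·8; at 9: 3·9 = 27; next = 26
base 9: 26 = 2·9 + 8; at 10: 2·10 + 8 = 28; next = 27
base 10: 27 = 2·10 + 7; at 11: 2·11 + 7 = 29; next = 28
base 11: 28 = 2·11 + 6; at 12: 2·12 + 6 = 30; next = 29
base 12: 29 = 2·12 + 5; at 13: 2·13 + 5 = 31; next = 30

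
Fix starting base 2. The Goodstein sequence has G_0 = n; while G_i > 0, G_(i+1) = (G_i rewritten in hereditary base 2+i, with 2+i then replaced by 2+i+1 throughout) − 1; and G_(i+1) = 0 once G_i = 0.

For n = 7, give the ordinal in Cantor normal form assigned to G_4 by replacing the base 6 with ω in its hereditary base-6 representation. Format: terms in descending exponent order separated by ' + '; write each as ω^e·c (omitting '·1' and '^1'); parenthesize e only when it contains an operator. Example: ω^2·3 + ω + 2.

ω^ω + 1

i=0: 7 = 2^2 + 2 + 1 (b=2); 2→3: 3^3 + 3 + 1 = 31; 31−1 = 30
i=1: 30 = 3^3 + 3 (b=3); 3→4: 4^4 + 4 = 260; 260−1 = 259
i=2: 259 = 4^4 + 3 (b=4); 4→5: 5^5 + 3 = 3128; 3128−1 = 3127
i=3: 3127 = 5^5 + 2 (b=5); 5→6: 6^6 + 2 = 46658; 46658−1 = 46657
i=4: 46657 = 6^6 + 1 (b=6); 6→7: 7^7 + 1 = 823544; 823544−1 = 823543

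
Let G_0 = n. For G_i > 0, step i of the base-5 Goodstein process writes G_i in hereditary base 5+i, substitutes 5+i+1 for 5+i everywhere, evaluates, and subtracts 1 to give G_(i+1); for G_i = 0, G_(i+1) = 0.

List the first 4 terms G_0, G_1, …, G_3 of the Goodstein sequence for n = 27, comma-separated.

G_0=27  [base 5] 5^2 + 2  →[5↦6]→  6^2 + 2 = 38  −1 ⇒ G_1=37
G_1=37  [base 6] 6^2 + 1  →[6↦7]→  7^2 + 1 = 50  −1 ⇒ G_2=49
G_2=49  [base 7] 7^2  →[7↦8]→  8^2 = 64  −1 ⇒ G_3=63

27, 37, 49, 63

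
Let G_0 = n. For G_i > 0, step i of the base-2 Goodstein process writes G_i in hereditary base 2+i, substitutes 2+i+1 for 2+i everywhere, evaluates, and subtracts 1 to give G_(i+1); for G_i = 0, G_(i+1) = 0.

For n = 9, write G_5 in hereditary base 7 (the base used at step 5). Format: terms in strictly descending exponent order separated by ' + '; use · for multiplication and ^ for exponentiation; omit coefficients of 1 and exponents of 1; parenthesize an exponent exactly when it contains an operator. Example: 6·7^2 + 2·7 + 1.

3·7^7 + 3·7^3 + 3·7^2 + 3·7

base 2: 9 = 2^(2 + 1) + 1; at 3: 3^(3 + 1) + 1 = 82; next = 81
base 3: 81 = 3^(3 + 1); at 4: 4^(4 + 1) = 1024; next = 1023
base 4: 1023 = 3·4^4 + 3·4^3 + 3·4^2 + 3·4 + 3; at 5: 3·5^5 + 3·5^3 + 3·5^2 + 3·5 + 3 = 9843; next = 9842
base 5: 9842 = 3·5^5 + 3·5^3 + 3·5^2 + 3·5 + 2; at 6: 3·6^6 + 3·6^3 + 3·6^2 + 3·6 + 2 = 140744; next = 140743
base 6: 140743 = 3·6^6 + 3·6^3 + 3·6^2 + 3·6 + 1; at 7: 3·7^7 + 3·7^3 + 3·7^2 + 3·7 + 1 = 2471827; next = 2471826
base 7: 2471826 = 3·7^7 + 3·7^3 + 3·7^2 + 3·7; at 8: 3·8^8 + 3·8^3 + 3·8^2 + 3·8 = 50333400; next = 50333399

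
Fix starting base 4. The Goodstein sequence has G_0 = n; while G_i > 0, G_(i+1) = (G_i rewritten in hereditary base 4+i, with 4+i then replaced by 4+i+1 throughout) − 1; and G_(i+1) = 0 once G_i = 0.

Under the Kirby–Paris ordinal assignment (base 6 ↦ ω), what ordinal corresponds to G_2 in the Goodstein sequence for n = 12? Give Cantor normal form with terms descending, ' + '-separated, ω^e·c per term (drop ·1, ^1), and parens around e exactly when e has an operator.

step 0: 12 = 3·4; sub 5 for 4: 3·5; = 15; G_1 = 15−1 = 14
step 1: 14 = 2·5 + 4; sub 6 for 5: 2·6 + 4; = 16; G_2 = 16−1 = 15
step 2: 15 = 2·6 + 3; sub 7 for 6: 2·7 + 3; = 17; G_3 = 17−1 = 16

ω·2 + 3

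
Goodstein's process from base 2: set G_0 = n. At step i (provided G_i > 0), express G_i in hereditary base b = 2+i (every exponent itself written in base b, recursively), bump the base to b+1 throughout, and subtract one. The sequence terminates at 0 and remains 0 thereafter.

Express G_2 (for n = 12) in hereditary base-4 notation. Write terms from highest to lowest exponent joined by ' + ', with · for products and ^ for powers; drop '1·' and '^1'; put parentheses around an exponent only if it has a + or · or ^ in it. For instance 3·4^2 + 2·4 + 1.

(0) 12|_2 = 2^(2 + 1) + 2^2 ↦ 3^(3 + 1) + 3^3|_3 = 108 ⇒ 107
(1) 107|_3 = 3^(3 + 1) + 2·3^2 + 2·3 + 2 ↦ 4^(4 + 1) + 2·4^2 + 2·4 + 2|_4 = 1066 ⇒ 1065

4^(4 + 1) + 2·4^2 + 2·4 + 1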